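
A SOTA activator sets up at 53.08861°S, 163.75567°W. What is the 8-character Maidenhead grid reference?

Shift to the Maidenhead origin (180°W, 90°S): lon 16.24433, lat 36.91139.
Field: 16.24433/20 → 0 → A, 36.91139/10 → 3 → D; chars AD.
Square: 16.24433/2 → 8, 6.91139/1 → 6; chars 86.
Subsquare: 0.24433/0.0833333 → 2 → c, 0.91139/0.0416667 → 21 → v; chars cv.
Extended square: 0.07766/0.00833333 → 9, 0.03639/0.00416667 → 8; chars 98.

AD86cv98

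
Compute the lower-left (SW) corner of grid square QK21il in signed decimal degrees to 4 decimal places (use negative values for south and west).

Field Q=16, K=10: +16·20° lon, +10·10° lat → SW at lon 140°, lat 10°.
Square 2, 1: +2·2° lon, +1·1° lat → SW at lon 144°, lat 11°.
Subsquare i=8, l=11: +8·0.0833333° lon, +11·0.0416667° lat → SW at lon 144.667°, lat 11.4583°.
latitude 11.4583, longitude 144.6667.

11.4583, 144.6667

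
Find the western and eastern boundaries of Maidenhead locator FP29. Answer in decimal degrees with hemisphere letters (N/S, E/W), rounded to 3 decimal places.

76.000° W, 74.000° W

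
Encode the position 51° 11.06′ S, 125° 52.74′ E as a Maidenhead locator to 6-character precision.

Add 180° to longitude and 90° to latitude: 305.8790, 38.8157.
Field (20°×10°, letters A–R): 305.8790/20 → 15 → P, 38.8157/10 → 3 → D; chars PD.
Square (2°×1°, digits 0–9): 5.8790/2 → 2, 8.8157/1 → 8; chars 28.
Subsquare (5′×2.5′, letters a–x): 1.8790/0.0833333 → 22 → w, 0.8157/0.0416667 → 19 → t; chars wt.

PD28wt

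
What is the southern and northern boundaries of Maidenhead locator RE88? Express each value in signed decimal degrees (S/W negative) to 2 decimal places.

-42.00, -41.00

Field R=17, E=4: +17·20° lon, +4·10° lat → SW at lon 160°, lat -50°.
Square 8, 8: +8·2° lon, +8·1° lat → SW at lon 176°, lat -42°.
Cell spans 2° lon × 1° lat.
south -42.00, north -41.00.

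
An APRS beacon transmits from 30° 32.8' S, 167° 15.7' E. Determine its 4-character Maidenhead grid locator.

RF39

Offset from 180°W / 90°S: lon 347.26°, lat 59.45°.
Field: 347.26/20 → 17 → R, 59.45/10 → 5 → F; chars RF.
Square: 7.26/2 → 3, 9.45/1 → 9; chars 39.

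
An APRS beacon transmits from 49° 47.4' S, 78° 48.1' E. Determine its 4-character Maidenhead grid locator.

ME90

Add 180° to longitude and 90° to latitude: 258.80, 40.21.
Field (20°×10°, letters A–R): 258.80/20 → 12 → M, 40.21/10 → 4 → E; chars ME.
Square (2°×1°, digits 0–9): 18.80/2 → 9, 0.21/1 → 0; chars 90.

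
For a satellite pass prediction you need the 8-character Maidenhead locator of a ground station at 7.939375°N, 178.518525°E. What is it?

RJ97gw25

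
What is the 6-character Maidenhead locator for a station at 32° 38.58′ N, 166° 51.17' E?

RM32kp

Add 180° to longitude and 90° to latitude: 346.8528, 122.6430.
Field (20°×10°, letters A–R): 346.8528/20 → 17 → R, 122.6430/10 → 12 → M; chars RM.
Square (2°×1°, digits 0–9): 6.8528/2 → 3, 2.6430/1 → 2; chars 32.
Subsquare (5′×2.5′, letters a–x): 0.8528/0.0833333 → 10 → k, 0.6430/0.0416667 → 15 → p; chars kp.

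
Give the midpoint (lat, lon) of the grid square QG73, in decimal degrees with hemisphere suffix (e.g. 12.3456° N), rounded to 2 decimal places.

26.50° S, 155.00° E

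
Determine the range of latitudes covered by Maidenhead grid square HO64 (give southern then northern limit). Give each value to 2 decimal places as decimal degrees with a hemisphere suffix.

Field H=7, O=14: +7·20° lon, +14·10° lat → SW at lon -40°, lat 50°.
Square 6, 4: +6·2° lon, +4·1° lat → SW at lon -28°, lat 54°.
Cell spans 2° lon × 1° lat.
south 54.00° N, north 55.00° N.

54.00° N, 55.00° N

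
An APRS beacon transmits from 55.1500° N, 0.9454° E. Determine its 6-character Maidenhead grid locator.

Offset from 180°W / 90°S: lon 180.9454°, lat 145.1500°.
Field: 180.9454/20 → 9 → J, 145.1500/10 → 14 → O; chars JO.
Square: 0.9454/2 → 0, 5.1500/1 → 5; chars 05.
Subsquare: 0.9454/0.0833333 → 11 → l, 0.1500/0.0416667 → 3 → d; chars ld.

JO05ld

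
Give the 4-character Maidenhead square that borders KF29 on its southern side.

Latitude square 9; −1 → 8.
The longitude characters are unchanged.

KF28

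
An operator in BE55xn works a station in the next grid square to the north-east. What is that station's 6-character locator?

Longitude subsquare x = 23; +1 → 24, wraps to 0 = a, carry into square.
Longitude square 5; +1 → 6.
Latitude subsquare n = 13; +1 → 14 = o.

BE65ao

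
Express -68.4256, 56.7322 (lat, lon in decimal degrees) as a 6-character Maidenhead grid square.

LC81in

Offset from 180°W / 90°S: lon 236.7322°, lat 21.5744°.
Field (20°×10°, letters A–R): 236.7322/20 → 11 → L, 21.5744/10 → 2 → C; chars LC.
Square (2°×1°, digits 0–9): 16.7322/2 → 8, 1.5744/1 → 1; chars 81.
Subsquare (5′×2.5′, letters a–x): 0.7322/0.0833333 → 8 → i, 0.5744/0.0416667 → 13 → n; chars in.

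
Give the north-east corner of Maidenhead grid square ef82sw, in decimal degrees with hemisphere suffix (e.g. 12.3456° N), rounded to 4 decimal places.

Field E=4, F=5: +4·20° lon, +5·10° lat → SW at lon -100°, lat -40°.
Square 8, 2: +8·2° lon, +2·1° lat → SW at lon -84°, lat -38°.
Subsquare s=18, w=22: +18·0.0833333° lon, +22·0.0416667° lat → SW at lon -82.5°, lat -37.0833°.
Cell spans 0.0833333° lon × 0.0416667° lat. NE corner is SW corner plus one full cell.
latitude 37.0417° S, longitude 82.4167° W.

37.0417° S, 82.4167° W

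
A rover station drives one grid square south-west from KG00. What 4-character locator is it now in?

Longitude square 0; −1 → -1, wraps to 9, carry into field.
Longitude field K = 10; −1 → 9 = J.
Latitude square 0; −1 → -1, wraps to 9, carry into field.
Latitude field G = 6; −1 → 5 = F.

JF99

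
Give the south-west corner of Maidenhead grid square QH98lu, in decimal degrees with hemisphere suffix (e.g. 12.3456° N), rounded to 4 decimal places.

Field Q=16, H=7: +16·20° lon, +7·10° lat → SW at lon 140°, lat -20°.
Square 9, 8: +9·2° lon, +8·1° lat → SW at lon 158°, lat -12°.
Subsquare l=11, u=20: +11·0.0833333° lon, +20·0.0416667° lat → SW at lon 158.917°, lat -11.1667°.
latitude 11.1667° S, longitude 158.9167° E.

11.1667° S, 158.9167° E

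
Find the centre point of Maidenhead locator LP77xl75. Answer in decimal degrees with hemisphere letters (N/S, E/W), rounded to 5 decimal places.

Field L=11, P=15: +11·20° lon, +15·10° lat → SW at lon 40°, lat 60°.
Square 7, 7: +7·2° lon, +7·1° lat → SW at lon 54°, lat 67°.
Subsquare x=23, l=11: +23·0.0833333° lon, +11·0.0416667° lat → SW at lon 55.9167°, lat 67.4583°.
Extended square 7, 5: +7·0.00833333° lon, +5·0.00416667° lat → SW at lon 55.975°, lat 67.4792°.
Cell spans 0.00833333° lon × 0.00416667° lat. Centre is SW corner plus half of each.
latitude 67.48125° N, longitude 55.97917° E.

67.48125° N, 55.97917° E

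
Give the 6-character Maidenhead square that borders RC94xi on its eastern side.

AC04ai

Longitude subsquare x = 23; +1 → 24, wraps to 0 = a, carry into square.
Longitude square 9; +1 → 10, wraps to 0, carry into field.
Longitude field R = 17; +1 → 18, wraps to 0 = A, wrapping around the antimeridian.
The latitude characters are unchanged.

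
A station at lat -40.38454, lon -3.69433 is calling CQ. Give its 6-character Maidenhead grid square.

IE89do

Add 180° to longitude and 90° to latitude: 176.3057, 49.6155.
Field (20°×10°, letters A–R): lon ⌊176.3057/20⌋ = 8 → I; lat ⌊49.6155/10⌋ = 4 → E.
Square (2°×1°, digits 0–9): lon ⌊16.3057/2⌋ = 8; lat ⌊9.6155/1⌋ = 9.
Subsquare (5′×2.5′, letters a–x): lon ⌊0.3057/0.0833333⌋ = 3 → d; lat ⌊0.6155/0.0416667⌋ = 14 → o.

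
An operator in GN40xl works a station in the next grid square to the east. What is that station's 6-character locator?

GN50al

Longitude subsquare x = 23; +1 → 24, wraps to 0 = a, carry into square.
Longitude square 4; +1 → 5.
The latitude characters are unchanged.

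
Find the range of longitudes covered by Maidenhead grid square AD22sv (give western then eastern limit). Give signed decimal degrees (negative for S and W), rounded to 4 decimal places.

Field A=0, D=3: +0·20° lon, +3·10° lat → SW at lon -180°, lat -60°.
Square 2, 2: +2·2° lon, +2·1° lat → SW at lon -176°, lat -58°.
Subsquare s=18, v=21: +18·0.0833333° lon, +21·0.0416667° lat → SW at lon -174.5°, lat -57.125°.
Cell spans 0.0833333° lon × 0.0416667° lat.
west -174.5000, east -174.4167.

-174.5000, -174.4167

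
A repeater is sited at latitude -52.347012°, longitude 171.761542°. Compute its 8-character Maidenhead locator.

RD57vp16

Add 180° to longitude and 90° to latitude: 351.76154, 37.65299.
Field: lon ⌊351.76154/20⌋ = 17 → R; lat ⌊37.65299/10⌋ = 3 → D.
Square: lon ⌊11.76154/2⌋ = 5; lat ⌊7.65299/1⌋ = 7.
Subsquare: lon ⌊1.76154/0.0833333⌋ = 21 → v; lat ⌊0.65299/0.0416667⌋ = 15 → p.
Extended square: lon ⌊0.01154/0.00833333⌋ = 1; lat ⌊0.02799/0.00416667⌋ = 6.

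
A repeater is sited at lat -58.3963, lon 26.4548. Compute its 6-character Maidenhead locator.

KD31fo

Shift to the Maidenhead origin (180°W, 90°S): lon 206.4548, lat 31.6037.
Field: lon ⌊206.4548/20⌋ = 10 → K; lat ⌊31.6037/10⌋ = 3 → D.
Square: lon ⌊6.4548/2⌋ = 3; lat ⌊1.6037/1⌋ = 1.
Subsquare: lon ⌊0.4548/0.0833333⌋ = 5 → f; lat ⌊0.6037/0.0416667⌋ = 14 → o.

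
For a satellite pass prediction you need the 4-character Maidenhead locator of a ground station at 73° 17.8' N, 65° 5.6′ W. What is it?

Offset from 180°W / 90°S: lon 114.91°, lat 163.30°.
Field: 114.91/20 → 5 → F, 163.30/10 → 16 → Q; chars FQ.
Square: 14.91/2 → 7, 3.30/1 → 3; chars 73.

FQ73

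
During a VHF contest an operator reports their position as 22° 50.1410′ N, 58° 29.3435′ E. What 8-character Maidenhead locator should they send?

LL92fu80

Shift to the Maidenhead origin (180°W, 90°S): lon 238.48906, lat 112.83568.
Field: lon ⌊238.48906/20⌋ = 11 → L; lat ⌊112.83568/10⌋ = 11 → L.
Square: lon ⌊18.48906/2⌋ = 9; lat ⌊2.83568/1⌋ = 2.
Subsquare: lon ⌊0.48906/0.0833333⌋ = 5 → f; lat ⌊0.83568/0.0416667⌋ = 20 → u.
Extended square: lon ⌊0.07239/0.00833333⌋ = 8; lat ⌊0.00235/0.00416667⌋ = 0.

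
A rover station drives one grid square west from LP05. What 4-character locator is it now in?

KP95

Longitude square 0; −1 → -1, wraps to 9, carry into field.
Longitude field L = 11; −1 → 10 = K.
The latitude characters are unchanged.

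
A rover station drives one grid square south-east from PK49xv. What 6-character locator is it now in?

PK59au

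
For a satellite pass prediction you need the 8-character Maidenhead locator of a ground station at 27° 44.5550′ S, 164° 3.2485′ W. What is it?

AG72xg31

Shift to the Maidenhead origin (180°W, 90°S): lon 15.94586, lat 62.25742.
Field (20°×10°, letters A–R): 15.94586/20 → 0 → A, 62.25742/10 → 6 → G; chars AG.
Square (2°×1°, digits 0–9): 15.94586/2 → 7, 2.25742/1 → 2; chars 72.
Subsquare (5′×2.5′, letters a–x): 1.94586/0.0833333 → 23 → x, 0.25742/0.0416667 → 6 → g; chars xg.
Extended square (30″×15″, digits 0–9): 0.02919/0.00833333 → 3, 0.00742/0.00416667 → 1; chars 31.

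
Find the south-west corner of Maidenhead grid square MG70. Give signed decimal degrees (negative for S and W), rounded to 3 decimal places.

Field M=12, G=6: +12·20° lon, +6·10° lat → SW at lon 60°, lat -30°.
Square 7, 0: +7·2° lon, +0·1° lat → SW at lon 74°, lat -30°.
latitude -30.000, longitude 74.000.

-30.000, 74.000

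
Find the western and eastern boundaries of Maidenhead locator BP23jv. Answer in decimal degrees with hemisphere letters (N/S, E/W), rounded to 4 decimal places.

Field B=1, P=15: +1·20° lon, +15·10° lat → SW at lon -160°, lat 60°.
Square 2, 3: +2·2° lon, +3·1° lat → SW at lon -156°, lat 63°.
Subsquare j=9, v=21: +9·0.0833333° lon, +21·0.0416667° lat → SW at lon -155.25°, lat 63.875°.
Cell spans 0.0833333° lon × 0.0416667° lat.
west 155.2500° W, east 155.1667° W.

155.2500° W, 155.1667° W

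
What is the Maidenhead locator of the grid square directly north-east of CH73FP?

Longitude subsquare f = 5; +1 → 6 = g.
Latitude subsquare p = 15; +1 → 16 = q.

CH73gq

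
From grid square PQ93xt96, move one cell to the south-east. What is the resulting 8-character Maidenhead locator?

Longitude extended square 9; +1 → 10, wraps to 0, carry into subsquare.
Longitude subsquare x = 23; +1 → 24, wraps to 0 = a, carry into square.
Longitude square 9; +1 → 10, wraps to 0, carry into field.
Longitude field P = 15; +1 → 16 = Q.
Latitude extended square 6; −1 → 5.

QQ03at05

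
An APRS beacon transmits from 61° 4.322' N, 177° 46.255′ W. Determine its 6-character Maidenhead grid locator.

AP11cb

Shift to the Maidenhead origin (180°W, 90°S): lon 2.2291, lat 151.0720.
Field: lon ⌊2.2291/20⌋ = 0 → A; lat ⌊151.0720/10⌋ = 15 → P.
Square: lon ⌊2.2291/2⌋ = 1; lat ⌊1.0720/1⌋ = 1.
Subsquare: lon ⌊0.2291/0.0833333⌋ = 2 → c; lat ⌊0.0720/0.0416667⌋ = 1 → b.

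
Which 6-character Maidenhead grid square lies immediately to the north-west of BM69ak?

Longitude subsquare a = 0; −1 → -1, wraps to 23 = x, carry into square.
Longitude square 6; −1 → 5.
Latitude subsquare k = 10; +1 → 11 = l.

BM59xl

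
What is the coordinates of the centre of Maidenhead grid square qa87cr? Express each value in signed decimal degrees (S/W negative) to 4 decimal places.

Field Q=16, A=0: +16·20° lon, +0·10° lat → SW at lon 140°, lat -90°.
Square 8, 7: +8·2° lon, +7·1° lat → SW at lon 156°, lat -83°.
Subsquare c=2, r=17: +2·0.0833333° lon, +17·0.0416667° lat → SW at lon 156.167°, lat -82.2917°.
Cell spans 0.0833333° lon × 0.0416667° lat. Centre is SW corner plus half of each.
latitude -82.2708, longitude 156.2083.

-82.2708, 156.2083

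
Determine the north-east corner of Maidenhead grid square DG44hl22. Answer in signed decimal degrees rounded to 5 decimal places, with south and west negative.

-25.52917, -111.39167

Field D=3, G=6: +3·20° lon, +6·10° lat → SW at lon -120°, lat -30°.
Square 4, 4: +4·2° lon, +4·1° lat → SW at lon -112°, lat -26°.
Subsquare h=7, l=11: +7·0.0833333° lon, +11·0.0416667° lat → SW at lon -111.417°, lat -25.5417°.
Extended square 2, 2: +2·0.00833333° lon, +2·0.00416667° lat → SW at lon -111.4°, lat -25.5333°.
Cell spans 0.00833333° lon × 0.00416667° lat. NE corner is SW corner plus one full cell.
latitude -25.52917, longitude -111.39167.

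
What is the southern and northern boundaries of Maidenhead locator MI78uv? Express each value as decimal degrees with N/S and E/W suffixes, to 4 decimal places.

Field M=12, I=8: +12·20° lon, +8·10° lat → SW at lon 60°, lat -10°.
Square 7, 8: +7·2° lon, +8·1° lat → SW at lon 74°, lat -2°.
Subsquare u=20, v=21: +20·0.0833333° lon, +21·0.0416667° lat → SW at lon 75.6667°, lat -1.125°.
Cell spans 0.0833333° lon × 0.0416667° lat.
south 1.1250° S, north 1.0833° S.

1.1250° S, 1.0833° S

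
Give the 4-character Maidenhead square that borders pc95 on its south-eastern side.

Longitude square 9; +1 → 10, wraps to 0, carry into field.
Longitude field P = 15; +1 → 16 = Q.
Latitude square 5; −1 → 4.

QC04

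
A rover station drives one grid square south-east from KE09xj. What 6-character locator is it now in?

KE19ai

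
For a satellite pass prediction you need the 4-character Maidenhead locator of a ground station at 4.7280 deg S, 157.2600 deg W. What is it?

Add 180° to longitude and 90° to latitude: 22.74, 85.27.
Field: 22.74/20 → 1 → B, 85.27/10 → 8 → I; chars BI.
Square: 2.74/2 → 1, 5.27/1 → 5; chars 15.

BI15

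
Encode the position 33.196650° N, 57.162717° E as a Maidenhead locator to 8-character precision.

LM83ne97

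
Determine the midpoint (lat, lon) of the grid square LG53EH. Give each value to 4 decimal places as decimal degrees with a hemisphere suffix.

Field L=11, G=6: +11·20° lon, +6·10° lat → SW at lon 40°, lat -30°.
Square 5, 3: +5·2° lon, +3·1° lat → SW at lon 50°, lat -27°.
Subsquare e=4, h=7: +4·0.0833333° lon, +7·0.0416667° lat → SW at lon 50.3333°, lat -26.7083°.
Cell spans 0.0833333° lon × 0.0416667° lat. Centre is SW corner plus half of each.
latitude 26.6875° S, longitude 50.3750° E.

26.6875° S, 50.3750° E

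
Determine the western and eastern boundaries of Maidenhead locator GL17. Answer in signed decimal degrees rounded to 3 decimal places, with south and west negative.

Field G=6, L=11: +6·20° lon, +11·10° lat → SW at lon -60°, lat 20°.
Square 1, 7: +1·2° lon, +7·1° lat → SW at lon -58°, lat 27°.
Cell spans 2° lon × 1° lat.
west -58.000, east -56.000.

-58.000, -56.000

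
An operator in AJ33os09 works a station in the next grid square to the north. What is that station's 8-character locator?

AJ33ot00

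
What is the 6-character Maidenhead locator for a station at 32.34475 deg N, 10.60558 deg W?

Shift to the Maidenhead origin (180°W, 90°S): lon 169.3944, lat 122.3448.
Field (20°×10°, letters A–R): lon ⌊169.3944/20⌋ = 8 → I; lat ⌊122.3448/10⌋ = 12 → M.
Square (2°×1°, digits 0–9): lon ⌊9.3944/2⌋ = 4; lat ⌊2.3448/1⌋ = 2.
Subsquare (5′×2.5′, letters a–x): lon ⌊1.3944/0.0833333⌋ = 16 → q; lat ⌊0.3448/0.0416667⌋ = 8 → i.

IM42qi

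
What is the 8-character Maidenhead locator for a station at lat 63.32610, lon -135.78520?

CP23ch58

Offset from 180°W / 90°S: lon 44.21480°, lat 153.32610°.
Field (20°×10°, letters A–R): 44.21480/20 → 2 → C, 153.32610/10 → 15 → P; chars CP.
Square (2°×1°, digits 0–9): 4.21480/2 → 2, 3.32610/1 → 3; chars 23.
Subsquare (5′×2.5′, letters a–x): 0.21480/0.0833333 → 2 → c, 0.32610/0.0416667 → 7 → h; chars ch.
Extended square (30″×15″, digits 0–9): 0.04813/0.00833333 → 5, 0.03443/0.00416667 → 8; chars 58.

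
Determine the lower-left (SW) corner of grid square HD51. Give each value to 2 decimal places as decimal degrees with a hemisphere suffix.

59.00° S, 30.00° W

Field H=7, D=3: +7·20° lon, +3·10° lat → SW at lon -40°, lat -60°.
Square 5, 1: +5·2° lon, +1·1° lat → SW at lon -30°, lat -59°.
latitude 59.00° S, longitude 30.00° W.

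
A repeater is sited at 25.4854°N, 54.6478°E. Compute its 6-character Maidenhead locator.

LL75hl

Shift to the Maidenhead origin (180°W, 90°S): lon 234.6478, lat 115.4854.
Field: lon ⌊234.6478/20⌋ = 11 → L; lat ⌊115.4854/10⌋ = 11 → L.
Square: lon ⌊14.6478/2⌋ = 7; lat ⌊5.4854/1⌋ = 5.
Subsquare: lon ⌊0.6478/0.0833333⌋ = 7 → h; lat ⌊0.4854/0.0416667⌋ = 11 → l.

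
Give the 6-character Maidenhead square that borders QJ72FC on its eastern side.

QJ72gc

Longitude subsquare f = 5; +1 → 6 = g.
The latitude characters are unchanged.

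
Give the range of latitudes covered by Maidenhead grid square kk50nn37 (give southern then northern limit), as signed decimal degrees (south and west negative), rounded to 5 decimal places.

10.57083, 10.57500

Field K=10, K=10: +10·20° lon, +10·10° lat → SW at lon 20°, lat 10°.
Square 5, 0: +5·2° lon, +0·1° lat → SW at lon 30°, lat 10°.
Subsquare n=13, n=13: +13·0.0833333° lon, +13·0.0416667° lat → SW at lon 31.0833°, lat 10.5417°.
Extended square 3, 7: +3·0.00833333° lon, +7·0.00416667° lat → SW at lon 31.1083°, lat 10.5708°.
Cell spans 0.00833333° lon × 0.00416667° lat.
south 10.57083, north 10.57500.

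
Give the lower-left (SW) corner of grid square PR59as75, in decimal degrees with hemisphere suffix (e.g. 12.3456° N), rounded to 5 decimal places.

Field P=15, R=17: +15·20° lon, +17·10° lat → SW at lon 120°, lat 80°.
Square 5, 9: +5·2° lon, +9·1° lat → SW at lon 130°, lat 89°.
Subsquare a=0, s=18: +0·0.0833333° lon, +18·0.0416667° lat → SW at lon 130°, lat 89.75°.
Extended square 7, 5: +7·0.00833333° lon, +5·0.00416667° lat → SW at lon 130.058°, lat 89.7708°.
latitude 89.77083° N, longitude 130.05833° E.

89.77083° N, 130.05833° E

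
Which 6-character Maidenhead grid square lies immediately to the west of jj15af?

Longitude subsquare a = 0; −1 → -1, wraps to 23 = x, carry into square.
Longitude square 1; −1 → 0.
The latitude characters are unchanged.

JJ05xf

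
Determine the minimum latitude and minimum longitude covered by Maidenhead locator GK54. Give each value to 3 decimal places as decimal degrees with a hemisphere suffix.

14.000° N, 50.000° W

Field G=6, K=10: +6·20° lon, +10·10° lat → SW at lon -60°, lat 10°.
Square 5, 4: +5·2° lon, +4·1° lat → SW at lon -50°, lat 14°.
latitude 14.000° N, longitude 50.000° W.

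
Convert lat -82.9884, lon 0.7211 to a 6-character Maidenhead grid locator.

Shift to the Maidenhead origin (180°W, 90°S): lon 180.7211, lat 7.0116.
Field: 180.7211/20 → 9 → J, 7.0116/10 → 0 → A; chars JA.
Square: 0.7211/2 → 0, 7.0116/1 → 7; chars 07.
Subsquare: 0.7211/0.0833333 → 8 → i, 0.0116/0.0416667 → 0 → a; chars ia.

JA07ia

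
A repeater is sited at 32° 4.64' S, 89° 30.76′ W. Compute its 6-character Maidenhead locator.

EF57fw

Offset from 180°W / 90°S: lon 90.4873°, lat 57.9227°.
Field (20°×10°, letters A–R): lon ⌊90.4873/20⌋ = 4 → E; lat ⌊57.9227/10⌋ = 5 → F.
Square (2°×1°, digits 0–9): lon ⌊10.4873/2⌋ = 5; lat ⌊7.9227/1⌋ = 7.
Subsquare (5′×2.5′, letters a–x): lon ⌊0.4873/0.0833333⌋ = 5 → f; lat ⌊0.9227/0.0416667⌋ = 22 → w.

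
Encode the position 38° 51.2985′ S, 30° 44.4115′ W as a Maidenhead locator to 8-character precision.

HF41pd14

Shift to the Maidenhead origin (180°W, 90°S): lon 149.25981, lat 51.14502.
Field: lon ⌊149.25981/20⌋ = 7 → H; lat ⌊51.14502/10⌋ = 5 → F.
Square: lon ⌊9.25981/2⌋ = 4; lat ⌊1.14502/1⌋ = 1.
Subsquare: lon ⌊1.25981/0.0833333⌋ = 15 → p; lat ⌊0.14502/0.0416667⌋ = 3 → d.
Extended square: lon ⌊0.00981/0.00833333⌋ = 1; lat ⌊0.02002/0.00416667⌋ = 4.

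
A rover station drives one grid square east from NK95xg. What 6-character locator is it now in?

OK05ag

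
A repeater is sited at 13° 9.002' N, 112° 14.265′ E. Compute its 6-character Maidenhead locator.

OK63cd

Shift to the Maidenhead origin (180°W, 90°S): lon 292.2378, lat 103.1500.
Field (20°×10°, letters A–R): 292.2378/20 → 14 → O, 103.1500/10 → 10 → K; chars OK.
Square (2°×1°, digits 0–9): 12.2378/2 → 6, 3.1500/1 → 3; chars 63.
Subsquare (5′×2.5′, letters a–x): 0.2378/0.0833333 → 2 → c, 0.1500/0.0416667 → 3 → d; chars cd.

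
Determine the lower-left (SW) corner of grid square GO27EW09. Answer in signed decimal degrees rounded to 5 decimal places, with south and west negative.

57.95417, -55.66667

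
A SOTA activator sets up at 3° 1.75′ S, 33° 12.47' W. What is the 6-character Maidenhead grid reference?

HI36jx

Offset from 180°W / 90°S: lon 146.7922°, lat 86.9708°.
Field (20°×10°, letters A–R): 146.7922/20 → 7 → H, 86.9708/10 → 8 → I; chars HI.
Square (2°×1°, digits 0–9): 6.7922/2 → 3, 6.9708/1 → 6; chars 36.
Subsquare (5′×2.5′, letters a–x): 0.7922/0.0833333 → 9 → j, 0.9708/0.0416667 → 23 → x; chars jx.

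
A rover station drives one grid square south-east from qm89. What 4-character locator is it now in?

Longitude square 8; +1 → 9.
Latitude square 9; −1 → 8.

QM98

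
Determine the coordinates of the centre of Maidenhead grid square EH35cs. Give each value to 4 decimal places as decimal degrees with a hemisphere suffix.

14.2292° S, 93.7917° W

Field E=4, H=7: +4·20° lon, +7·10° lat → SW at lon -100°, lat -20°.
Square 3, 5: +3·2° lon, +5·1° lat → SW at lon -94°, lat -15°.
Subsquare c=2, s=18: +2·0.0833333° lon, +18·0.0416667° lat → SW at lon -93.8333°, lat -14.25°.
Cell spans 0.0833333° lon × 0.0416667° lat. Centre is SW corner plus half of each.
latitude 14.2292° S, longitude 93.7917° W.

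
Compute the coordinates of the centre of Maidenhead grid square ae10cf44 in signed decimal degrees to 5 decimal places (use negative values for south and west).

Field A=0, E=4: +0·20° lon, +4·10° lat → SW at lon -180°, lat -50°.
Square 1, 0: +1·2° lon, +0·1° lat → SW at lon -178°, lat -50°.
Subsquare c=2, f=5: +2·0.0833333° lon, +5·0.0416667° lat → SW at lon -177.833°, lat -49.7917°.
Extended square 4, 4: +4·0.00833333° lon, +4·0.00416667° lat → SW at lon -177.8°, lat -49.775°.
Cell spans 0.00833333° lon × 0.00416667° lat. Centre is SW corner plus half of each.
latitude -49.77292, longitude -177.79583.

-49.77292, -177.79583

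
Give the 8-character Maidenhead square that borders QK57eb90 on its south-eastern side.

QK57fa09

Longitude extended square 9; +1 → 10, wraps to 0, carry into subsquare.
Longitude subsquare e = 4; +1 → 5 = f.
Latitude extended square 0; −1 → -1, wraps to 9, carry into subsquare.
Latitude subsquare b = 1; −1 → 0 = a.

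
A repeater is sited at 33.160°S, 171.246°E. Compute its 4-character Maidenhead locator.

Offset from 180°W / 90°S: lon 351.25°, lat 56.84°.
Field: 351.25/20 → 17 → R, 56.84/10 → 5 → F; chars RF.
Square: 11.25/2 → 5, 6.84/1 → 6; chars 56.

RF56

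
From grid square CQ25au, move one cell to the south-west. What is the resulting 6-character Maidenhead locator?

Longitude subsquare a = 0; −1 → -1, wraps to 23 = x, carry into square.
Longitude square 2; −1 → 1.
Latitude subsquare u = 20; −1 → 19 = t.

CQ15xt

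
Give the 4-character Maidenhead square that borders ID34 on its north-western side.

ID25

Longitude square 3; −1 → 2.
Latitude square 4; +1 → 5.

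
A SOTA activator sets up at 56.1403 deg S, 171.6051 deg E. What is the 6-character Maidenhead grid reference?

Offset from 180°W / 90°S: lon 351.6051°, lat 33.8597°.
Field: lon ⌊351.6051/20⌋ = 17 → R; lat ⌊33.8597/10⌋ = 3 → D.
Square: lon ⌊11.6051/2⌋ = 5; lat ⌊3.8597/1⌋ = 3.
Subsquare: lon ⌊1.6051/0.0833333⌋ = 19 → t; lat ⌊0.8597/0.0416667⌋ = 20 → u.

RD53tu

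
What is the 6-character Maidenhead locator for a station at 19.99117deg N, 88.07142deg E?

NK49ax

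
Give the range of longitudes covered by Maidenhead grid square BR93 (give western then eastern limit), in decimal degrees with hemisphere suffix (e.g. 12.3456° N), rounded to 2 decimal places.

142.00° W, 140.00° W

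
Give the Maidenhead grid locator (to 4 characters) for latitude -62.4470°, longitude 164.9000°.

RC27

Add 180° to longitude and 90° to latitude: 344.90, 27.55.
Field: 344.90/20 → 17 → R, 27.55/10 → 2 → C; chars RC.
Square: 4.90/2 → 2, 7.55/1 → 7; chars 27.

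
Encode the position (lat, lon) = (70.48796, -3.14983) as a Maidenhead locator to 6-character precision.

IQ80kl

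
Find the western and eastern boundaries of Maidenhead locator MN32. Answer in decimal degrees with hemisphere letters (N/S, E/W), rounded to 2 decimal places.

66.00° E, 68.00° E

Field M=12, N=13: +12·20° lon, +13·10° lat → SW at lon 60°, lat 40°.
Square 3, 2: +3·2° lon, +2·1° lat → SW at lon 66°, lat 42°.
Cell spans 2° lon × 1° lat.
west 66.00° E, east 68.00° E.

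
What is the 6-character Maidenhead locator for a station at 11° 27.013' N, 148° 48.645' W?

BK51ok

Add 180° to longitude and 90° to latitude: 31.1892, 101.4502.
Field (20°×10°, letters A–R): lon ⌊31.1892/20⌋ = 1 → B; lat ⌊101.4502/10⌋ = 10 → K.
Square (2°×1°, digits 0–9): lon ⌊11.1892/2⌋ = 5; lat ⌊1.4502/1⌋ = 1.
Subsquare (5′×2.5′, letters a–x): lon ⌊1.1892/0.0833333⌋ = 14 → o; lat ⌊0.4502/0.0416667⌋ = 10 → k.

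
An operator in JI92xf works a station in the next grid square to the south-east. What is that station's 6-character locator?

Longitude subsquare x = 23; +1 → 24, wraps to 0 = a, carry into square.
Longitude square 9; +1 → 10, wraps to 0, carry into field.
Longitude field J = 9; +1 → 10 = K.
Latitude subsquare f = 5; −1 → 4 = e.

KI02ae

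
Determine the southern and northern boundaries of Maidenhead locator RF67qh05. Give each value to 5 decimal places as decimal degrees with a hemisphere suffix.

32.68750° S, 32.68333° S

Field R=17, F=5: +17·20° lon, +5·10° lat → SW at lon 160°, lat -40°.
Square 6, 7: +6·2° lon, +7·1° lat → SW at lon 172°, lat -33°.
Subsquare q=16, h=7: +16·0.0833333° lon, +7·0.0416667° lat → SW at lon 173.333°, lat -32.7083°.
Extended square 0, 5: +0·0.00833333° lon, +5·0.00416667° lat → SW at lon 173.333°, lat -32.6875°.
Cell spans 0.00833333° lon × 0.00416667° lat.
south 32.68750° S, north 32.68333° S.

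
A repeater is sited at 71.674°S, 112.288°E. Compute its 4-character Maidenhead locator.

Shift to the Maidenhead origin (180°W, 90°S): lon 292.29, lat 18.33.
Field: 292.29/20 → 14 → O, 18.33/10 → 1 → B; chars OB.
Square: 12.29/2 → 6, 8.33/1 → 8; chars 68.

OB68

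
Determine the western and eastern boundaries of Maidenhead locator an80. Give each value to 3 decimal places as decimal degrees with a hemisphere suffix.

164.000° W, 162.000° W

Field A=0, N=13: +0·20° lon, +13·10° lat → SW at lon -180°, lat 40°.
Square 8, 0: +8·2° lon, +0·1° lat → SW at lon -164°, lat 40°.
Cell spans 2° lon × 1° lat.
west 164.000° W, east 162.000° W.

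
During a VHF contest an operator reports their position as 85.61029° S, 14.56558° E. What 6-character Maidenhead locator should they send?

JA74gj

Offset from 180°W / 90°S: lon 194.5656°, lat 4.3897°.
Field: lon ⌊194.5656/20⌋ = 9 → J; lat ⌊4.3897/10⌋ = 0 → A.
Square: lon ⌊14.5656/2⌋ = 7; lat ⌊4.3897/1⌋ = 4.
Subsquare: lon ⌊0.5656/0.0833333⌋ = 6 → g; lat ⌊0.3897/0.0416667⌋ = 9 → j.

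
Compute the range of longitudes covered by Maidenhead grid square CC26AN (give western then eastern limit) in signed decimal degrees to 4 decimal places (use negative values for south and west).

Field C=2, C=2: +2·20° lon, +2·10° lat → SW at lon -140°, lat -70°.
Square 2, 6: +2·2° lon, +6·1° lat → SW at lon -136°, lat -64°.
Subsquare a=0, n=13: +0·0.0833333° lon, +13·0.0416667° lat → SW at lon -136°, lat -63.4583°.
Cell spans 0.0833333° lon × 0.0416667° lat.
west -136.0000, east -135.9167.

-136.0000, -135.9167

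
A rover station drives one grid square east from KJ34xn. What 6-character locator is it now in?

KJ44an

Longitude subsquare x = 23; +1 → 24, wraps to 0 = a, carry into square.
Longitude square 3; +1 → 4.
The latitude characters are unchanged.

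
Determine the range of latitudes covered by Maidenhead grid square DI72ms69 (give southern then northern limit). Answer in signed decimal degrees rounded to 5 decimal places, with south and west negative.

Field D=3, I=8: +3·20° lon, +8·10° lat → SW at lon -120°, lat -10°.
Square 7, 2: +7·2° lon, +2·1° lat → SW at lon -106°, lat -8°.
Subsquare m=12, s=18: +12·0.0833333° lon, +18·0.0416667° lat → SW at lon -105°, lat -7.25°.
Extended square 6, 9: +6·0.00833333° lon, +9·0.00416667° lat → SW at lon -104.95°, lat -7.2125°.
Cell spans 0.00833333° lon × 0.00416667° lat.
south -7.21250, north -7.20833.

-7.21250, -7.20833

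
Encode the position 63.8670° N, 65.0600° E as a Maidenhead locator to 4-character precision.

MP23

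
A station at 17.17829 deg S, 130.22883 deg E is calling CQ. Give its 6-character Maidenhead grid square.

Add 180° to longitude and 90° to latitude: 310.2288, 72.8217.
Field: 310.2288/20 → 15 → P, 72.8217/10 → 7 → H; chars PH.
Square: 10.2288/2 → 5, 2.8217/1 → 2; chars 52.
Subsquare: 0.2288/0.0833333 → 2 → c, 0.8217/0.0416667 → 19 → t; chars ct.

PH52ct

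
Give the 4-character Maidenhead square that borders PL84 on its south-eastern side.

Longitude square 8; +1 → 9.
Latitude square 4; −1 → 3.

PL93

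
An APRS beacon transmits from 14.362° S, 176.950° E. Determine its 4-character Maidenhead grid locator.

RH85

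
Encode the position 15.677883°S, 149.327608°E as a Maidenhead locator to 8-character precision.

QH44ph97

Offset from 180°W / 90°S: lon 329.32761°, lat 74.32212°.
Field: 329.32761/20 → 16 → Q, 74.32212/10 → 7 → H; chars QH.
Square: 9.32761/2 → 4, 4.32212/1 → 4; chars 44.
Subsquare: 1.32761/0.0833333 → 15 → p, 0.32212/0.0416667 → 7 → h; chars ph.
Extended square: 0.07761/0.00833333 → 9, 0.03045/0.00416667 → 7; chars 97.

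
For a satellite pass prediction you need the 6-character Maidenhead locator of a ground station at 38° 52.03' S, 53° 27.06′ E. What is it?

LF61rd

Add 180° to longitude and 90° to latitude: 233.4510, 51.1328.
Field: 233.4510/20 → 11 → L, 51.1328/10 → 5 → F; chars LF.
Square: 13.4510/2 → 6, 1.1328/1 → 1; chars 61.
Subsquare: 1.4510/0.0833333 → 17 → r, 0.1328/0.0416667 → 3 → d; chars rd.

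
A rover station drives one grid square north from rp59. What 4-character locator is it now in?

RQ50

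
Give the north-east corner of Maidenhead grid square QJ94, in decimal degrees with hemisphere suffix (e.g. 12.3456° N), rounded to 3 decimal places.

Field Q=16, J=9: +16·20° lon, +9·10° lat → SW at lon 140°, lat 0°.
Square 9, 4: +9·2° lon, +4·1° lat → SW at lon 158°, lat 4°.
Cell spans 2° lon × 1° lat. NE corner is SW corner plus one full cell.
latitude 5.000° N, longitude 160.000° E.

5.000° N, 160.000° E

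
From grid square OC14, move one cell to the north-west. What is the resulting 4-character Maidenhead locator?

Longitude square 1; −1 → 0.
Latitude square 4; +1 → 5.

OC05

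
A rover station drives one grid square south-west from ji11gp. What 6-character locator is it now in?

JI11fo

Longitude subsquare g = 6; −1 → 5 = f.
Latitude subsquare p = 15; −1 → 14 = o.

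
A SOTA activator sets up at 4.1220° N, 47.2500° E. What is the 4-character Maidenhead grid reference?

LJ34

Offset from 180°W / 90°S: lon 227.25°, lat 94.12°.
Field: lon ⌊227.25/20⌋ = 11 → L; lat ⌊94.12/10⌋ = 9 → J.
Square: lon ⌊7.25/2⌋ = 3; lat ⌊4.12/1⌋ = 4.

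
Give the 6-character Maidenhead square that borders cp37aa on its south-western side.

CP26xx

Longitude subsquare a = 0; −1 → -1, wraps to 23 = x, carry into square.
Longitude square 3; −1 → 2.
Latitude subsquare a = 0; −1 → -1, wraps to 23 = x, carry into square.
Latitude square 7; −1 → 6.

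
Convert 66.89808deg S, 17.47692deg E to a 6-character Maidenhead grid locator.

JC83rc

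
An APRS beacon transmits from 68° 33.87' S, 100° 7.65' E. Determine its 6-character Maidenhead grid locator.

Add 180° to longitude and 90° to latitude: 280.1275, 21.4355.
Field: lon ⌊280.1275/20⌋ = 14 → O; lat ⌊21.4355/10⌋ = 2 → C.
Square: lon ⌊0.1275/2⌋ = 0; lat ⌊1.4355/1⌋ = 1.
Subsquare: lon ⌊0.1275/0.0833333⌋ = 1 → b; lat ⌊0.4355/0.0416667⌋ = 10 → k.

OC01bk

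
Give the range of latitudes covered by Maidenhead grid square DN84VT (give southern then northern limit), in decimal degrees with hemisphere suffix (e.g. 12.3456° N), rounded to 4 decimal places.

Field D=3, N=13: +3·20° lon, +13·10° lat → SW at lon -120°, lat 40°.
Square 8, 4: +8·2° lon, +4·1° lat → SW at lon -104°, lat 44°.
Subsquare v=21, t=19: +21·0.0833333° lon, +19·0.0416667° lat → SW at lon -102.25°, lat 44.7917°.
Cell spans 0.0833333° lon × 0.0416667° lat.
south 44.7917° N, north 44.8333° N.

44.7917° N, 44.8333° N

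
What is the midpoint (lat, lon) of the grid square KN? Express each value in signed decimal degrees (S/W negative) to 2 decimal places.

Field K=10, N=13: +10·20° lon, +13·10° lat → SW at lon 20°, lat 40°.
Cell spans 20° lon × 10° lat. Centre is SW corner plus half of each.
latitude 45.00, longitude 30.00.

45.00, 30.00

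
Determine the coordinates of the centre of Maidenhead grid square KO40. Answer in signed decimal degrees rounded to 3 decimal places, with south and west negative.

Field K=10, O=14: +10·20° lon, +14·10° lat → SW at lon 20°, lat 50°.
Square 4, 0: +4·2° lon, +0·1° lat → SW at lon 28°, lat 50°.
Cell spans 2° lon × 1° lat. Centre is SW corner plus half of each.
latitude 50.500, longitude 29.000.

50.500, 29.000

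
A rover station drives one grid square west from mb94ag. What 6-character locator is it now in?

MB84xg

Longitude subsquare a = 0; −1 → -1, wraps to 23 = x, carry into square.
Longitude square 9; −1 → 8.
The latitude characters are unchanged.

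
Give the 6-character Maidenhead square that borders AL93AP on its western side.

Longitude subsquare a = 0; −1 → -1, wraps to 23 = x, carry into square.
Longitude square 9; −1 → 8.
The latitude characters are unchanged.

AL83xp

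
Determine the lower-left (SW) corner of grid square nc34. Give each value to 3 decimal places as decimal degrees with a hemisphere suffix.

Field N=13, C=2: +13·20° lon, +2·10° lat → SW at lon 80°, lat -70°.
Square 3, 4: +3·2° lon, +4·1° lat → SW at lon 86°, lat -66°.
latitude 66.000° S, longitude 86.000° E.

66.000° S, 86.000° E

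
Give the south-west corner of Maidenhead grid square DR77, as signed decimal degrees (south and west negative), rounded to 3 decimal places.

Field D=3, R=17: +3·20° lon, +17·10° lat → SW at lon -120°, lat 80°.
Square 7, 7: +7·2° lon, +7·1° lat → SW at lon -106°, lat 87°.
latitude 87.000, longitude -106.000.

87.000, -106.000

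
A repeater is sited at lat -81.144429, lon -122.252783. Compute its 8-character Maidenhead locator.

CA88uu95

Offset from 180°W / 90°S: lon 57.74722°, lat 8.85557°.
Field: lon ⌊57.74722/20⌋ = 2 → C; lat ⌊8.85557/10⌋ = 0 → A.
Square: lon ⌊17.74722/2⌋ = 8; lat ⌊8.85557/1⌋ = 8.
Subsquare: lon ⌊1.74722/0.0833333⌋ = 20 → u; lat ⌊0.85557/0.0416667⌋ = 20 → u.
Extended square: lon ⌊0.08055/0.00833333⌋ = 9; lat ⌊0.02224/0.00416667⌋ = 5.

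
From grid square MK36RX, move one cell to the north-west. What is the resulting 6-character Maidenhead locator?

MK37qa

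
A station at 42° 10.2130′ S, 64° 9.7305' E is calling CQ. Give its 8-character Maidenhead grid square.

Shift to the Maidenhead origin (180°W, 90°S): lon 244.16217, lat 47.82978.
Field (20°×10°, letters A–R): lon ⌊244.16217/20⌋ = 12 → M; lat ⌊47.82978/10⌋ = 4 → E.
Square (2°×1°, digits 0–9): lon ⌊4.16217/2⌋ = 2; lat ⌊7.82978/1⌋ = 7.
Subsquare (5′×2.5′, letters a–x): lon ⌊0.16217/0.0833333⌋ = 1 → b; lat ⌊0.82978/0.0416667⌋ = 19 → t.
Extended square (30″×15″, digits 0–9): lon ⌊0.07884/0.00833333⌋ = 9; lat ⌊0.03812/0.00416667⌋ = 9.

ME27bt99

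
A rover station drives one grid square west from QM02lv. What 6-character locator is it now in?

Longitude subsquare l = 11; −1 → 10 = k.
The latitude characters are unchanged.

QM02kv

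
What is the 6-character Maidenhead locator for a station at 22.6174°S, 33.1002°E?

Add 180° to longitude and 90° to latitude: 213.1002, 67.3826.
Field: 213.1002/20 → 10 → K, 67.3826/10 → 6 → G; chars KG.
Square: 13.1002/2 → 6, 7.3826/1 → 7; chars 67.
Subsquare: 1.1002/0.0833333 → 13 → n, 0.3826/0.0416667 → 9 → j; chars nj.

KG67nj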